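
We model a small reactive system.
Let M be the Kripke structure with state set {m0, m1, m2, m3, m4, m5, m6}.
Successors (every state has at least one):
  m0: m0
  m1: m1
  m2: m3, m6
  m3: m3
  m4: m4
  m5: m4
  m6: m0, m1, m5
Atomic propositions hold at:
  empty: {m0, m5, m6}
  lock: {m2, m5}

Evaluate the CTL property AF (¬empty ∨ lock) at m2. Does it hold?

Yes

Sat(¬empty) = {m1, m2, m3, m4}
Sat(¬empty ∨ lock) = {m1, m2, m3, m4, m5}
AF (¬empty ∨ lock): least fixpoint, start Z0 = {m1, m2, m3, m4, m5}, add states with every successor in Z. Already a fixed point.
Sat(AF (¬empty ∨ lock)) = {m1, m2, m3, m4, m5}
m2 ∈ Sat(AF (¬empty ∨ lock)) = {m1, m2, m3, m4, m5}, so the formula holds at m2.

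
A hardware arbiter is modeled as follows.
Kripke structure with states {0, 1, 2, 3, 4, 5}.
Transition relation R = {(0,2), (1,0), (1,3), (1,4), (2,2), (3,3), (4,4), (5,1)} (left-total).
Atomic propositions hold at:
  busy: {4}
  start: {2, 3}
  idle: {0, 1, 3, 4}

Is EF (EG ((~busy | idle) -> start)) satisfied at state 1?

Yes

Sat(~busy) = {0, 1, 2, 3, 5}
Sat(~busy | idle) = {0, 1, 2, 3, 4, 5}
Sat((~busy | idle) -> start) = {2, 3}
EG ((~busy | idle) -> start): greatest fixpoint, start Z0 = {2, 3}, keep only states in Sat with some successor in Z. Already a fixed point.
Sat(EG ((~busy | idle) -> start)) = {2, 3}
EF (EG ((~busy | idle) -> start)): least fixpoint, start Z0 = {2, 3}, add states with some successor in Z. Z1 = {0, 1, 2, 3}; Z2 = {0, 1, 2, 3, 5}; fixed.
Sat(EF (EG ((~busy | idle) -> start))) = {0, 1, 2, 3, 5}
1 ∈ Sat(EF (EG ((~busy | idle) -> start))) = {0, 1, 2, 3, 5}, so the formula holds at 1.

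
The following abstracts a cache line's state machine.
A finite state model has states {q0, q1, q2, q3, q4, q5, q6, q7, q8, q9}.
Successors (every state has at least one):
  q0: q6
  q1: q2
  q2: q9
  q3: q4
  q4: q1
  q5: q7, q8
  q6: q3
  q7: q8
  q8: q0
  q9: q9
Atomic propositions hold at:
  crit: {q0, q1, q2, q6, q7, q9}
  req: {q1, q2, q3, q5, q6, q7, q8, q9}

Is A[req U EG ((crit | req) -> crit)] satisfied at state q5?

No

Sat(crit | req) = {q0, q1, q2, q3, q5, q6, q7, q8, q9}
Sat((crit | req) -> crit) = {q0, q1, q2, q4, q6, q7, q9}
EG ((crit | req) -> crit): greatest fixpoint, start Z0 = {q0, q1, q2, q4, q6, q7, q9}, keep only states in Sat with some successor in Z. Z1 = {q0, q1, q2, q4, q9}; Z2 = {q1, q2, q4, q9}; fixed.
Sat(EG ((crit | req) -> crit)) = {q1, q2, q4, q9}
A[req U EG ((crit | req) -> crit)]: least fixpoint, start Z0 = Sat(EG ((crit | req) -> crit)) = {q1, q2, q4, q9}, add states in Sat(req) with every successor in Z. Z1 = {q1, q2, q3, q4, q9}; Z2 = {q1, q2, q3, q4, q6, q9}; fixed.
Sat(A[req U EG ((crit | req) -> crit)]) = {q1, q2, q3, q4, q6, q9}
q5 ∉ Sat(A[req U EG ((crit | req) -> crit)]) = {q1, q2, q3, q4, q6, q9}, so the formula does not hold at q5.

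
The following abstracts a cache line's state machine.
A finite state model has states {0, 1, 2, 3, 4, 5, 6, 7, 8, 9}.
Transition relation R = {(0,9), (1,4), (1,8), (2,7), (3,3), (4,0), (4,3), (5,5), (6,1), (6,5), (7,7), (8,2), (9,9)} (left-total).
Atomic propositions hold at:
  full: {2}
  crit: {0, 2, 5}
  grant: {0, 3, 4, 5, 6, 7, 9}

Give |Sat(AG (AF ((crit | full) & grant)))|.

1

Sat(crit | full) = {0, 2, 5}
Sat((crit | full) & grant) = {0, 5}
AF ((crit | full) & grant): least fixpoint, start Z0 = {0, 5}, add states with every successor in Z. Already a fixed point.
Sat(AF ((crit | full) & grant)) = {0, 5}
AG (AF ((crit | full) & grant)): greatest fixpoint, start Z0 = {0, 5}, keep only states in Sat with every successor in Z. Z1 = {5}; fixed.
Sat(AG (AF ((crit | full) & grant))) = {5}
|Sat(AG (AF ((crit | full) & grant)))| = |{5}| = 1.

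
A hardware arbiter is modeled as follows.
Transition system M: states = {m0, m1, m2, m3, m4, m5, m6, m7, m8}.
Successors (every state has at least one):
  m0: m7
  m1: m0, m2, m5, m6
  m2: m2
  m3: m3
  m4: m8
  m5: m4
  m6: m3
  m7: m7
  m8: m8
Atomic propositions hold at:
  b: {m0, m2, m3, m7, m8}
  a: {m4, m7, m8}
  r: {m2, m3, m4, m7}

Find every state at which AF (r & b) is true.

Sat(r & b) = {m2, m3, m7}
AF (r & b): least fixpoint, start Z0 = {m2, m3, m7}, add states with every successor in Z. Z1 = {m0, m2, m3, m6, m7}; fixed.
Sat(AF (r & b)) = {m0, m2, m3, m6, m7}

{m0, m2, m3, m6, m7}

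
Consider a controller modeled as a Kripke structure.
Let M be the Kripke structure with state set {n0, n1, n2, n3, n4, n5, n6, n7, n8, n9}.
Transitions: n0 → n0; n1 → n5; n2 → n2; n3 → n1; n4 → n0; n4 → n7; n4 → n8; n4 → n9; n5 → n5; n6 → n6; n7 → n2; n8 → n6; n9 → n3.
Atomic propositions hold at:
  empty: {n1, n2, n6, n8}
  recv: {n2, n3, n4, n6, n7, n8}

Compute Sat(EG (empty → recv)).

{n0, n2, n4, n5, n6, n7, n8}

Sat(empty → recv) = {n0, n2, n3, n4, n5, n6, n7, n8, n9}
EG (empty → recv): greatest fixpoint, start Z0 = {n0, n2, n3, n4, n5, n6, n7, n8, n9}, keep only states in Sat with some successor in Z. Z1 = {n0, n2, n4, n5, n6, n7, n8, n9}; Z2 = {n0, n2, n4, n5, n6, n7, n8}; fixed.
Sat(EG (empty → recv)) = {n0, n2, n4, n5, n6, n7, n8}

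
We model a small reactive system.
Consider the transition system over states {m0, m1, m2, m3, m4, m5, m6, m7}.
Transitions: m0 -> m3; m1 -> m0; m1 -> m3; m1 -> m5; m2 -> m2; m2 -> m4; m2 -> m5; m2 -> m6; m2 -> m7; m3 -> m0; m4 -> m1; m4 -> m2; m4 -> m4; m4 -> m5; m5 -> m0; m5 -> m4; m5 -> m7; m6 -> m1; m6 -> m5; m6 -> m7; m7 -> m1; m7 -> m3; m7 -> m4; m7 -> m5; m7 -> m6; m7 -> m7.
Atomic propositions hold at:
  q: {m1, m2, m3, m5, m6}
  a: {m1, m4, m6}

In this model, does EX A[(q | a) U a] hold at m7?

Yes

Sat(q | a) = {m1, m2, m3, m4, m5, m6}
A[(q | a) U a]: least fixpoint, start Z0 = Sat(a) = {m1, m4, m6}, add states in Sat(q | a) with every successor in Z. Already a fixed point.
Sat(A[(q | a) U a]) = {m1, m4, m6}
Sat(EX A[(q | a) U a]) = {s : some successor in {m1, m4, m6}} = {m2, m4, m5, m6, m7}
m7 ∈ Sat(EX A[(q | a) U a]) = {m2, m4, m5, m6, m7}, so the formula holds at m7.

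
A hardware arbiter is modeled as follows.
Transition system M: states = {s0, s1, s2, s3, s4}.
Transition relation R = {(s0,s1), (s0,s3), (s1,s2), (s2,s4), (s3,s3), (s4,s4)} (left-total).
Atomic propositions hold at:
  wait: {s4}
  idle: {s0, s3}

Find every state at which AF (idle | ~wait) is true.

Sat(~wait) = {s0, s1, s2, s3}
Sat(idle | ~wait) = {s0, s1, s2, s3}
AF (idle | ~wait): least fixpoint, start Z0 = {s0, s1, s2, s3}, add states with every successor in Z. Already a fixed point.
Sat(AF (idle | ~wait)) = {s0, s1, s2, s3}

{s0, s1, s2, s3}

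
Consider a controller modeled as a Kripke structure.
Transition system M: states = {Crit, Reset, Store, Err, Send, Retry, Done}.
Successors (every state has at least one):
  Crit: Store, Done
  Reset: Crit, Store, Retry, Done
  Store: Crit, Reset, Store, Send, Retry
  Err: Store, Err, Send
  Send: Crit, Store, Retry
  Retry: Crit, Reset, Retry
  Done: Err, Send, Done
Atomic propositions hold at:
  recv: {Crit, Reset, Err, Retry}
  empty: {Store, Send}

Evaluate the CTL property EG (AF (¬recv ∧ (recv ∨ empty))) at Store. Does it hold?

Yes

Sat(¬recv) = {Store, Send, Done}
Sat(recv ∨ empty) = {Crit, Reset, Store, Err, Send, Retry}
Sat(¬recv ∧ (recv ∨ empty)) = {Store, Send}
AF (¬recv ∧ (recv ∨ empty)): least fixpoint, start Z0 = {Store, Send}, add states with every successor in Z. Already a fixed point.
Sat(AF (¬recv ∧ (recv ∨ empty))) = {Store, Send}
EG (AF (¬recv ∧ (recv ∨ empty))): greatest fixpoint, start Z0 = {Store, Send}, keep only states in Sat with some successor in Z. Already a fixed point.
Sat(EG (AF (¬recv ∧ (recv ∨ empty)))) = {Store, Send}
Store ∈ Sat(EG (AF (¬recv ∧ (recv ∨ empty)))) = {Store, Send}, so the formula holds at Store.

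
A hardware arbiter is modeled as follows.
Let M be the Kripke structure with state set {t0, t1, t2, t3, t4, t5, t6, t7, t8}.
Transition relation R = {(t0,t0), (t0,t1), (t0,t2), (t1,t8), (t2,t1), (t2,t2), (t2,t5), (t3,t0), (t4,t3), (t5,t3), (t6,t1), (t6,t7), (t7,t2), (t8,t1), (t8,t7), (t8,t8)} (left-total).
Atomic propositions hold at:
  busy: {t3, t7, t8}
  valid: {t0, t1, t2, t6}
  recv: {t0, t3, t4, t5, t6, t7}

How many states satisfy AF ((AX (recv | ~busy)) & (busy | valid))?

Sat(~busy) = {t0, t1, t2, t4, t5, t6}
Sat(recv | ~busy) = {t0, t1, t2, t3, t4, t5, t6, t7}
Sat(AX (recv | ~busy)) = {s : every successor in {t0, t1, t2, t3, t4, t5, t6, t7}} = {t0, t2, t3, t4, t5, t6, t7}
Sat(busy | valid) = {t0, t1, t2, t3, t6, t7, t8}
Sat((AX (recv | ~busy)) & (busy | valid)) = {t0, t2, t3, t6, t7}
AF ((AX (recv | ~busy)) & (busy | valid)): least fixpoint, start Z0 = {t0, t2, t3, t6, t7}, add states with every successor in Z. Z1 = {t0, t2, t3, t4, t5, t6, t7}; fixed.
Sat(AF ((AX (recv | ~busy)) & (busy | valid))) = {t0, t2, t3, t4, t5, t6, t7}
|Sat(AF ((AX (recv | ~busy)) & (busy | valid)))| = |{t0, t2, t3, t4, t5, t6, t7}| = 7.

7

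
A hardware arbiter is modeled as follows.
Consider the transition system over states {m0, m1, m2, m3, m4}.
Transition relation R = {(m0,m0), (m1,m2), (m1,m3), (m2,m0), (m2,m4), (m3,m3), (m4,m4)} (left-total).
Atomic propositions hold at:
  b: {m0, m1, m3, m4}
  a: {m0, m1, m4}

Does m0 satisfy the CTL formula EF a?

EF a: least fixpoint, start Z0 = {m0, m1, m4}, add states with some successor in Z. Z1 = {m0, m1, m2, m4}; fixed.
Sat(EF a) = {m0, m1, m2, m4}
m0 ∈ Sat(EF a) = {m0, m1, m2, m4}, so the formula holds at m0.

Yes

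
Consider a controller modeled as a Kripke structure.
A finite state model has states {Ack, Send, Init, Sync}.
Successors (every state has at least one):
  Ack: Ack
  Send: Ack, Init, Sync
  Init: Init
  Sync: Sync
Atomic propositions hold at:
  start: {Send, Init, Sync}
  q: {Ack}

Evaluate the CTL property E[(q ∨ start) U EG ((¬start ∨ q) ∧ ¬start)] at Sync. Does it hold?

No

Sat(q ∨ start) = {Ack, Send, Init, Sync}
Sat(¬start) = {Ack}
Sat(¬start ∨ q) = {Ack}
Sat((¬start ∨ q) ∧ ¬start) = {Ack}
EG ((¬start ∨ q) ∧ ¬start): greatest fixpoint, start Z0 = {Ack}, keep only states in Sat with some successor in Z. Already a fixed point.
Sat(EG ((¬start ∨ q) ∧ ¬start)) = {Ack}
E[(q ∨ start) U EG ((¬start ∨ q) ∧ ¬start)]: least fixpoint, start Z0 = Sat(EG ((¬start ∨ q) ∧ ¬start)) = {Ack}, add states in Sat(q ∨ start) with some successor in Z. Z1 = {Ack, Send}; fixed.
Sat(E[(q ∨ start) U EG ((¬start ∨ q) ∧ ¬start)]) = {Ack, Send}
Sync ∉ Sat(E[(q ∨ start) U EG ((¬start ∨ q) ∧ ¬start)]) = {Ack, Send}, so the formula does not hold at Sync.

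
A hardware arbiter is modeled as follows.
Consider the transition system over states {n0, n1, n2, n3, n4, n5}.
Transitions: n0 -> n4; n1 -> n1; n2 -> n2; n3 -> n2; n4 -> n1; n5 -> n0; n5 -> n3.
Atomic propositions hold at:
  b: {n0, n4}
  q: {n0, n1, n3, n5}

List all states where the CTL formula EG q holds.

{n1}

EG q: greatest fixpoint, start Z0 = {n0, n1, n3, n5}, keep only states in Sat with some successor in Z. Z1 = {n1, n5}; Z2 = {n1}; fixed.
Sat(EG q) = {n1}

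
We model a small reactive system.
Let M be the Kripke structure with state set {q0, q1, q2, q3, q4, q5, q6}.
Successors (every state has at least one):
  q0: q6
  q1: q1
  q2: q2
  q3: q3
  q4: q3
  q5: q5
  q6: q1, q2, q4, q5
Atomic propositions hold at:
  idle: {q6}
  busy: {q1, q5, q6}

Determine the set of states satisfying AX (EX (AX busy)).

Sat(AX busy) = {s : every successor in {q1, q5, q6}} = {q0, q1, q5}
Sat(EX (AX busy)) = {s : some successor in {q0, q1, q5}} = {q1, q5, q6}
Sat(AX (EX (AX busy))) = {s : every successor in {q1, q5, q6}} = {q0, q1, q5}

{q0, q1, q5}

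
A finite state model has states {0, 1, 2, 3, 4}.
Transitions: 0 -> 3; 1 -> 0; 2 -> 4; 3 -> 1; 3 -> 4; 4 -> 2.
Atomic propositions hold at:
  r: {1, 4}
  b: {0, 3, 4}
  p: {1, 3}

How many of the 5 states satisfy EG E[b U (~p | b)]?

Sat(~p) = {0, 2, 4}
Sat(~p | b) = {0, 2, 3, 4}
E[b U (~p | b)]: least fixpoint, start Z0 = Sat((~p | b)) = {0, 2, 3, 4}, add states in Sat(b) with some successor in Z. Already a fixed point.
Sat(E[b U (~p | b)]) = {0, 2, 3, 4}
EG E[b U (~p | b)]: greatest fixpoint, start Z0 = {0, 2, 3, 4}, keep only states in Sat with some successor in Z. Already a fixed point.
Sat(EG E[b U (~p | b)]) = {0, 2, 3, 4}
|Sat(EG E[b U (~p | b)])| = |{0, 2, 3, 4}| = 4.

4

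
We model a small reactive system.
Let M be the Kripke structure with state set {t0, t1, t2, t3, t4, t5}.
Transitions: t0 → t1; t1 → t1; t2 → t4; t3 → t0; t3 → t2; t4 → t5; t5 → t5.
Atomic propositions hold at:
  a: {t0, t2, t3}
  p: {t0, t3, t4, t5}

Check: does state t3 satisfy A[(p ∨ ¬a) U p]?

Sat(¬a) = {t1, t4, t5}
Sat(p ∨ ¬a) = {t0, t1, t3, t4, t5}
A[(p ∨ ¬a) U p]: least fixpoint, start Z0 = Sat(p) = {t0, t3, t4, t5}, add states in Sat(p ∨ ¬a) with every successor in Z. Already a fixed point.
Sat(A[(p ∨ ¬a) U p]) = {t0, t3, t4, t5}
t3 ∈ Sat(A[(p ∨ ¬a) U p]) = {t0, t3, t4, t5}, so the formula holds at t3.

Yes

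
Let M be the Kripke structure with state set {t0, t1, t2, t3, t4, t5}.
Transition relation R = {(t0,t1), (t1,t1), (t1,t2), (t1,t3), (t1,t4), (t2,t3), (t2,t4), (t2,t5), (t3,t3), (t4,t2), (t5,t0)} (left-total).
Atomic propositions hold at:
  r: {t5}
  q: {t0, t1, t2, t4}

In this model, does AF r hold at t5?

AF r: least fixpoint, start Z0 = {t5}, add states with every successor in Z. Already a fixed point.
Sat(AF r) = {t5}
t5 ∈ Sat(AF r) = {t5}, so the formula holds at t5.

Yes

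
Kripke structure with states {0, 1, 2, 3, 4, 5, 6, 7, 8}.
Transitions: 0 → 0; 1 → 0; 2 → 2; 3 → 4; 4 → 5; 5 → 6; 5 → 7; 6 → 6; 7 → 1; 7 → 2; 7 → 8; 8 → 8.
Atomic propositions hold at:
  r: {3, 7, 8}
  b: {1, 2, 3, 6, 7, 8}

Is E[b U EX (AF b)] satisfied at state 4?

Yes

AF b: least fixpoint, start Z0 = {1, 2, 3, 6, 7, 8}, add states with every successor in Z. Z1 = {1, 2, 3, 5, 6, 7, 8}; Z2 = {1, 2, 3, 4, 5, 6, 7, 8}; fixed.
Sat(AF b) = {1, 2, 3, 4, 5, 6, 7, 8}
Sat(EX (AF b)) = {s : some successor in {1, 2, 3, 4, 5, 6, 7, 8}} = {2, 3, 4, 5, 6, 7, 8}
E[b U EX (AF b)]: least fixpoint, start Z0 = Sat(EX (AF b)) = {2, 3, 4, 5, 6, 7, 8}, add states in Sat(b) with some successor in Z. Already a fixed point.
Sat(E[b U EX (AF b)]) = {2, 3, 4, 5, 6, 7, 8}
4 ∈ Sat(E[b U EX (AF b)]) = {2, 3, 4, 5, 6, 7, 8}, so the formula holds at 4.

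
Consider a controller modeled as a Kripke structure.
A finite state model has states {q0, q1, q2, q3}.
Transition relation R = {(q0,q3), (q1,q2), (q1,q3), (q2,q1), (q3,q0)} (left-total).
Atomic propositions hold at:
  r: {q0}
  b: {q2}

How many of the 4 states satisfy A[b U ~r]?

3

Sat(~r) = {q1, q2, q3}
A[b U ~r]: least fixpoint, start Z0 = Sat(~r) = {q1, q2, q3}, add states in Sat(b) with every successor in Z. Already a fixed point.
Sat(A[b U ~r]) = {q1, q2, q3}
|Sat(A[b U ~r])| = |{q1, q2, q3}| = 3.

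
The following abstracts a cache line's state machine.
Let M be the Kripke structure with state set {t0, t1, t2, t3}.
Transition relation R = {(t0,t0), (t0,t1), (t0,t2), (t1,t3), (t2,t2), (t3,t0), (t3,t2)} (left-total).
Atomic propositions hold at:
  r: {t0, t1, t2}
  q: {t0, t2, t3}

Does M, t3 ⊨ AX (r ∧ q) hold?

Yes

Sat(r ∧ q) = {t0, t2}
Sat(AX (r ∧ q)) = {s : every successor in {t0, t2}} = {t2, t3}
t3 ∈ Sat(AX (r ∧ q)) = {t2, t3}, so the formula holds at t3.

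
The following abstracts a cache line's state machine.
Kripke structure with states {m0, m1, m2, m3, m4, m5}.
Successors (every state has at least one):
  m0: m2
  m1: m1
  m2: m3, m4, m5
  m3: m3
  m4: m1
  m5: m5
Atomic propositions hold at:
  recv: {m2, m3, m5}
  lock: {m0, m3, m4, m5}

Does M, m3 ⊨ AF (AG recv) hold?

Yes

AG recv: greatest fixpoint, start Z0 = {m2, m3, m5}, keep only states in Sat with every successor in Z. Z1 = {m3, m5}; fixed.
Sat(AG recv) = {m3, m5}
AF (AG recv): least fixpoint, start Z0 = {m3, m5}, add states with every successor in Z. Already a fixed point.
Sat(AF (AG recv)) = {m3, m5}
m3 ∈ Sat(AF (AG recv)) = {m3, m5}, so the formula holds at m3.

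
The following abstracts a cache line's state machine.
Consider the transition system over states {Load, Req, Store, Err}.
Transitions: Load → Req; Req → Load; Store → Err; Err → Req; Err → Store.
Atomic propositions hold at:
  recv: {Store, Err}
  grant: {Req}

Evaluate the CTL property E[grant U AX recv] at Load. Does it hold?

No

Sat(AX recv) = {s : every successor in {Store, Err}} = {Store}
E[grant U AX recv]: least fixpoint, start Z0 = Sat(AX recv) = {Store}, add states in Sat(grant) with some successor in Z. Already a fixed point.
Sat(E[grant U AX recv]) = {Store}
Load ∉ Sat(E[grant U AX recv]) = {Store}, so the formula does not hold at Load.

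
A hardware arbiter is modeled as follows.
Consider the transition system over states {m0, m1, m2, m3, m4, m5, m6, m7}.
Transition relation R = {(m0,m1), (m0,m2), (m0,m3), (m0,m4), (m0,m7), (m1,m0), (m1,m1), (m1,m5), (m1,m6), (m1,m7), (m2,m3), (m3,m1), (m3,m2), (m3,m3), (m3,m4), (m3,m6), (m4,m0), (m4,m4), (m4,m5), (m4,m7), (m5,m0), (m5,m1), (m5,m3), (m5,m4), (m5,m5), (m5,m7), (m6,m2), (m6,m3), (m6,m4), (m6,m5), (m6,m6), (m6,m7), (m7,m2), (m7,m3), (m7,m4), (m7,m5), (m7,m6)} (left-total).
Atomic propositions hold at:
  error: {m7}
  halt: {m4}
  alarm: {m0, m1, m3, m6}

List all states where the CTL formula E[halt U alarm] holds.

{m0, m1, m3, m4, m6}

E[halt U alarm]: least fixpoint, start Z0 = Sat(alarm) = {m0, m1, m3, m6}, add states in Sat(halt) with some successor in Z. Z1 = {m0, m1, m3, m4, m6}; fixed.
Sat(E[halt U alarm]) = {m0, m1, m3, m4, m6}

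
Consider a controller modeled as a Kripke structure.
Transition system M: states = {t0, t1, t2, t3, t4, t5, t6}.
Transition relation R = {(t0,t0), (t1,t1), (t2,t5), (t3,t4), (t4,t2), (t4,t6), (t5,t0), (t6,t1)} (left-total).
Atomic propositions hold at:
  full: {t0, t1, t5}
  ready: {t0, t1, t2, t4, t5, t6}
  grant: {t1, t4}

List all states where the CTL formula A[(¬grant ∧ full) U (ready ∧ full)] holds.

{t0, t1, t5}

Sat(¬grant) = {t0, t2, t3, t5, t6}
Sat(¬grant ∧ full) = {t0, t5}
Sat(ready ∧ full) = {t0, t1, t5}
A[(¬grant ∧ full) U (ready ∧ full)]: least fixpoint, start Z0 = Sat((ready ∧ full)) = {t0, t1, t5}, add states in Sat(¬grant ∧ full) with every successor in Z. Already a fixed point.
Sat(A[(¬grant ∧ full) U (ready ∧ full)]) = {t0, t1, t5}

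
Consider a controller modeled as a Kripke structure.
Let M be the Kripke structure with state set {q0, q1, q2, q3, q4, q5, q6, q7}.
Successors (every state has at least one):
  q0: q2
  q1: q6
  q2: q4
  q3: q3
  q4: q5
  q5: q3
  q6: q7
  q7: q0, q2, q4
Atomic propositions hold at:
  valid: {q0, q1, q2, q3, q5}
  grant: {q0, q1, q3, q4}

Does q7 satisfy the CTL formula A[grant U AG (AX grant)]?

No

Sat(AX grant) = {s : every successor in {q0, q1, q3, q4}} = {q2, q3, q5}
AG (AX grant): greatest fixpoint, start Z0 = {q2, q3, q5}, keep only states in Sat with every successor in Z. Z1 = {q3, q5}; fixed.
Sat(AG (AX grant)) = {q3, q5}
A[grant U AG (AX grant)]: least fixpoint, start Z0 = Sat(AG (AX grant)) = {q3, q5}, add states in Sat(grant) with every successor in Z. Z1 = {q3, q4, q5}; fixed.
Sat(A[grant U AG (AX grant)]) = {q3, q4, q5}
q7 ∉ Sat(A[grant U AG (AX grant)]) = {q3, q4, q5}, so the formula does not hold at q7.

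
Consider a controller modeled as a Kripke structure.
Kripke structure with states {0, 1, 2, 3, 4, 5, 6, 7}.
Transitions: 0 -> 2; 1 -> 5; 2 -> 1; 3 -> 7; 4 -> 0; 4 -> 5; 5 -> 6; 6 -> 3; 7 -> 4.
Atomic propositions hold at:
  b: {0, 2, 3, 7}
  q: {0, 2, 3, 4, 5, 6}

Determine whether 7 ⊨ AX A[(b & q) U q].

Sat(b & q) = {0, 2, 3}
A[(b & q) U q]: least fixpoint, start Z0 = Sat(q) = {0, 2, 3, 4, 5, 6}, add states in Sat(b & q) with every successor in Z. Already a fixed point.
Sat(A[(b & q) U q]) = {0, 2, 3, 4, 5, 6}
Sat(AX A[(b & q) U q]) = {s : every successor in {0, 2, 3, 4, 5, 6}} = {0, 1, 4, 5, 6, 7}
7 ∈ Sat(AX A[(b & q) U q]) = {0, 1, 4, 5, 6, 7}, so the formula holds at 7.

Yes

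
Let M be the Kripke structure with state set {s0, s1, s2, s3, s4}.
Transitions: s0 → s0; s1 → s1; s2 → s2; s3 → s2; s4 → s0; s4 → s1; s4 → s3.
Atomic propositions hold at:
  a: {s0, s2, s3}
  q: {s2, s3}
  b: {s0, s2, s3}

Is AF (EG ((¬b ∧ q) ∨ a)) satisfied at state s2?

Sat(¬b) = {s1, s4}
Sat(¬b ∧ q) = ∅
Sat((¬b ∧ q) ∨ a) = {s0, s2, s3}
EG ((¬b ∧ q) ∨ a): greatest fixpoint, start Z0 = {s0, s2, s3}, keep only states in Sat with some successor in Z. Already a fixed point.
Sat(EG ((¬b ∧ q) ∨ a)) = {s0, s2, s3}
AF (EG ((¬b ∧ q) ∨ a)): least fixpoint, start Z0 = {s0, s2, s3}, add states with every successor in Z. Already a fixed point.
Sat(AF (EG ((¬b ∧ q) ∨ a))) = {s0, s2, s3}
s2 ∈ Sat(AF (EG ((¬b ∧ q) ∨ a))) = {s0, s2, s3}, so the formula holds at s2.

Yes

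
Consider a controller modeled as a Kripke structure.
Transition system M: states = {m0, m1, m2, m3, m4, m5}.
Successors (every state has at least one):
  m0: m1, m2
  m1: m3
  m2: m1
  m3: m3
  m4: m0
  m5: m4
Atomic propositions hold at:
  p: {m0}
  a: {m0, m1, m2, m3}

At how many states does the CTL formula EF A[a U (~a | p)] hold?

3

Sat(~a) = {m4, m5}
Sat(~a | p) = {m0, m4, m5}
A[a U (~a | p)]: least fixpoint, start Z0 = Sat((~a | p)) = {m0, m4, m5}, add states in Sat(a) with every successor in Z. Already a fixed point.
Sat(A[a U (~a | p)]) = {m0, m4, m5}
EF A[a U (~a | p)]: least fixpoint, start Z0 = {m0, m4, m5}, add states with some successor in Z. Already a fixed point.
Sat(EF A[a U (~a | p)]) = {m0, m4, m5}
|Sat(EF A[a U (~a | p)])| = |{m0, m4, m5}| = 3.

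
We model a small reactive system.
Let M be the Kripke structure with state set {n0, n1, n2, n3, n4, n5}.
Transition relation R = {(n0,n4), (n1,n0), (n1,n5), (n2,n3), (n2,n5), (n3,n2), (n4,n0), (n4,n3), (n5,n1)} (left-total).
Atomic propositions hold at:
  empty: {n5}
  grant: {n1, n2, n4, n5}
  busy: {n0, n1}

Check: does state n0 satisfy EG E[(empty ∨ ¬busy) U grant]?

No

Sat(¬busy) = {n2, n3, n4, n5}
Sat(empty ∨ ¬busy) = {n2, n3, n4, n5}
E[(empty ∨ ¬busy) U grant]: least fixpoint, start Z0 = Sat(grant) = {n1, n2, n4, n5}, add states in Sat(empty ∨ ¬busy) with some successor in Z. Z1 = {n1, n2, n3, n4, n5}; fixed.
Sat(E[(empty ∨ ¬busy) U grant]) = {n1, n2, n3, n4, n5}
EG E[(empty ∨ ¬busy) U grant]: greatest fixpoint, start Z0 = {n1, n2, n3, n4, n5}, keep only states in Sat with some successor in Z. Already a fixed point.
Sat(EG E[(empty ∨ ¬busy) U grant]) = {n1, n2, n3, n4, n5}
n0 ∉ Sat(EG E[(empty ∨ ¬busy) U grant]) = {n1, n2, n3, n4, n5}, so the formula does not hold at n0.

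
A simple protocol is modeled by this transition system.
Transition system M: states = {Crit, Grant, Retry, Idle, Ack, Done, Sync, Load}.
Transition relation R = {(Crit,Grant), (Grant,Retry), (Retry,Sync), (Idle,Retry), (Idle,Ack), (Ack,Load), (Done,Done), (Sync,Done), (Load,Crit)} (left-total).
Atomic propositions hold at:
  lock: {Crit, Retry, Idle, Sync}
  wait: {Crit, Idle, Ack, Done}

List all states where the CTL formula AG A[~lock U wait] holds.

Sat(~lock) = {Grant, Ack, Done, Load}
A[~lock U wait]: least fixpoint, start Z0 = Sat(wait) = {Crit, Idle, Ack, Done}, add states in Sat(~lock) with every successor in Z. Z1 = {Crit, Idle, Ack, Done, Load}; fixed.
Sat(A[~lock U wait]) = {Crit, Idle, Ack, Done, Load}
AG A[~lock U wait]: greatest fixpoint, start Z0 = {Crit, Idle, Ack, Done, Load}, keep only states in Sat with every successor in Z. Z1 = {Ack, Done, Load}; Z2 = {Ack, Done}; Z3 = {Done}; fixed.
Sat(AG A[~lock U wait]) = {Done}

{Done}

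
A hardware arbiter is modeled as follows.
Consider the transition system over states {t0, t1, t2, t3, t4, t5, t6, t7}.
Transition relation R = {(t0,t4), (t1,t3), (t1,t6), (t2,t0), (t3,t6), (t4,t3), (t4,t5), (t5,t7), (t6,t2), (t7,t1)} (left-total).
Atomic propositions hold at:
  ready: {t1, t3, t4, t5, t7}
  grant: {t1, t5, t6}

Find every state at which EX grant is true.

{t1, t3, t4, t7}

Sat(EX grant) = {s : some successor in {t1, t5, t6}} = {t1, t3, t4, t7}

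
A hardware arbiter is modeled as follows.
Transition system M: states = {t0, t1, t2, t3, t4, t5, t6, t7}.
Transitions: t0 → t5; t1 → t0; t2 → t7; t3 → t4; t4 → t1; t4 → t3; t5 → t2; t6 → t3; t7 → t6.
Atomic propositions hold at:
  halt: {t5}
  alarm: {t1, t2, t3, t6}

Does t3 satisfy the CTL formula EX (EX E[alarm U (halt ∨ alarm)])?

Yes

Sat(halt ∨ alarm) = {t1, t2, t3, t5, t6}
E[alarm U (halt ∨ alarm)]: least fixpoint, start Z0 = Sat((halt ∨ alarm)) = {t1, t2, t3, t5, t6}, add states in Sat(alarm) with some successor in Z. Already a fixed point.
Sat(E[alarm U (halt ∨ alarm)]) = {t1, t2, t3, t5, t6}
Sat(EX E[alarm U (halt ∨ alarm)]) = {s : some successor in {t1, t2, t3, t5, t6}} = {t0, t4, t5, t6, t7}
Sat(EX (EX E[alarm U (halt ∨ alarm)])) = {s : some successor in {t0, t4, t5, t6, t7}} = {t0, t1, t2, t3, t7}
t3 ∈ Sat(EX (EX E[alarm U (halt ∨ alarm)])) = {t0, t1, t2, t3, t7}, so the formula holds at t3.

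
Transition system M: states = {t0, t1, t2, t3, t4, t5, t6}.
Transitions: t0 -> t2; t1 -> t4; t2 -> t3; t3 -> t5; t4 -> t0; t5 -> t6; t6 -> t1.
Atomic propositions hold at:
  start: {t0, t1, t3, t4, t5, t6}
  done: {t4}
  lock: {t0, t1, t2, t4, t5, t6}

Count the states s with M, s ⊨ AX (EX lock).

Sat(EX lock) = {s : some successor in {t0, t1, t2, t4, t5, t6}} = {t0, t1, t3, t4, t5, t6}
Sat(AX (EX lock)) = {s : every successor in {t0, t1, t3, t4, t5, t6}} = {t1, t2, t3, t4, t5, t6}
|Sat(AX (EX lock))| = |{t1, t2, t3, t4, t5, t6}| = 6.

6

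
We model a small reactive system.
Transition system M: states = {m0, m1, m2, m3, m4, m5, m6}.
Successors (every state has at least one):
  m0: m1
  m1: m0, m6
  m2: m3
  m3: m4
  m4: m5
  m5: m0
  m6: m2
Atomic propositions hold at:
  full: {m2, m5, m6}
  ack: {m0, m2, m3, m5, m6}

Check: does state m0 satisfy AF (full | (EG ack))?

EG ack: greatest fixpoint, start Z0 = {m0, m2, m3, m5, m6}, keep only states in Sat with some successor in Z. Z1 = {m2, m5, m6}; Z2 = {m6}; Z3 = ∅; fixed.
Sat(EG ack) = ∅
Sat(full | (EG ack)) = {m2, m5, m6}
AF (full | (EG ack)): least fixpoint, start Z0 = {m2, m5, m6}, add states with every successor in Z. Z1 = {m2, m4, m5, m6}; Z2 = {m2, m3, m4, m5, m6}; fixed.
Sat(AF (full | (EG ack))) = {m2, m3, m4, m5, m6}
m0 ∉ Sat(AF (full | (EG ack))) = {m2, m3, m4, m5, m6}, so the formula does not hold at m0.

No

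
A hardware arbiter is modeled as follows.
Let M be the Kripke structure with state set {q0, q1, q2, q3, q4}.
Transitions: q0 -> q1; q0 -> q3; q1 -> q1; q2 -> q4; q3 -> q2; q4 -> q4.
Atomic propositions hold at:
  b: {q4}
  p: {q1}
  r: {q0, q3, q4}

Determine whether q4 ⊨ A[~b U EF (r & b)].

Sat(~b) = {q0, q1, q2, q3}
Sat(r & b) = {q4}
EF (r & b): least fixpoint, start Z0 = {q4}, add states with some successor in Z. Z1 = {q2, q4}; Z2 = {q2, q3, q4}; Z3 = {q0, q2, q3, q4}; fixed.
Sat(EF (r & b)) = {q0, q2, q3, q4}
A[~b U EF (r & b)]: least fixpoint, start Z0 = Sat(EF (r & b)) = {q0, q2, q3, q4}, add states in Sat(~b) with every successor in Z. Already a fixed point.
Sat(A[~b U EF (r & b)]) = {q0, q2, q3, q4}
q4 ∈ Sat(A[~b U EF (r & b)]) = {q0, q2, q3, q4}, so the formula holds at q4.

Yes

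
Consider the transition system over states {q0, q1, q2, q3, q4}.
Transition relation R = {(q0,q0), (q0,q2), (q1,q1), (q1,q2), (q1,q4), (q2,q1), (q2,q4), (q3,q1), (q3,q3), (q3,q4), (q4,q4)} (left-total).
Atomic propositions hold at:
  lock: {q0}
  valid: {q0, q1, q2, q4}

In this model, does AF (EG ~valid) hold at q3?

Sat(~valid) = {q3}
EG ~valid: greatest fixpoint, start Z0 = {q3}, keep only states in Sat with some successor in Z. Already a fixed point.
Sat(EG ~valid) = {q3}
AF (EG ~valid): least fixpoint, start Z0 = {q3}, add states with every successor in Z. Already a fixed point.
Sat(AF (EG ~valid)) = {q3}
q3 ∈ Sat(AF (EG ~valid)) = {q3}, so the formula holds at q3.

Yes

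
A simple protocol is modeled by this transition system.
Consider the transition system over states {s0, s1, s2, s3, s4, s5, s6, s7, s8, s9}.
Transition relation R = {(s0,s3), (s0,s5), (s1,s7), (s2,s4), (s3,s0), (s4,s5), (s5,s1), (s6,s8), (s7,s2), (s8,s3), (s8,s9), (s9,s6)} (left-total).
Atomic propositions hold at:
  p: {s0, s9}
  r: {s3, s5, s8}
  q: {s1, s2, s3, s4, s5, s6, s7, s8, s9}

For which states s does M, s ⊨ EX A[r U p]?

A[r U p]: least fixpoint, start Z0 = Sat(p) = {s0, s9}, add states in Sat(r) with every successor in Z. Z1 = {s0, s3, s9}; Z2 = {s0, s3, s8, s9}; fixed.
Sat(A[r U p]) = {s0, s3, s8, s9}
Sat(EX A[r U p]) = {s : some successor in {s0, s3, s8, s9}} = {s0, s3, s6, s8}

{s0, s3, s6, s8}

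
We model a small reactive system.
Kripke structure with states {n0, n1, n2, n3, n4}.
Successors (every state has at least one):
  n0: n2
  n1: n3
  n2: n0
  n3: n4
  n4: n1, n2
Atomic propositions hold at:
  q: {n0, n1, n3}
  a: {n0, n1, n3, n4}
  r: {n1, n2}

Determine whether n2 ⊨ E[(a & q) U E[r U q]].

Yes

Sat(a & q) = {n0, n1, n3}
E[r U q]: least fixpoint, start Z0 = Sat(q) = {n0, n1, n3}, add states in Sat(r) with some successor in Z. Z1 = {n0, n1, n2, n3}; fixed.
Sat(E[r U q]) = {n0, n1, n2, n3}
E[(a & q) U E[r U q]]: least fixpoint, start Z0 = Sat(E[r U q]) = {n0, n1, n2, n3}, add states in Sat(a & q) with some successor in Z. Already a fixed point.
Sat(E[(a & q) U E[r U q]]) = {n0, n1, n2, n3}
n2 ∈ Sat(E[(a & q) U E[r U q]]) = {n0, n1, n2, n3}, so the formula holds at n2.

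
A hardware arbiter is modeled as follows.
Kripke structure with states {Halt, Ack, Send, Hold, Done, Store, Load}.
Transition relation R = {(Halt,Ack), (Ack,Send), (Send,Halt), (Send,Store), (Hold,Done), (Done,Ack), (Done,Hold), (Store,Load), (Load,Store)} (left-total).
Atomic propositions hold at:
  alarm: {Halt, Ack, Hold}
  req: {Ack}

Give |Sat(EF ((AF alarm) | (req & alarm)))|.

5

AF alarm: least fixpoint, start Z0 = {Halt, Ack, Hold}, add states with every successor in Z. Z1 = {Halt, Ack, Hold, Done}; fixed.
Sat(AF alarm) = {Halt, Ack, Hold, Done}
Sat(req & alarm) = {Ack}
Sat((AF alarm) | (req & alarm)) = {Halt, Ack, Hold, Done}
EF ((AF alarm) | (req & alarm)): least fixpoint, start Z0 = {Halt, Ack, Hold, Done}, add states with some successor in Z. Z1 = {Halt, Ack, Send, Hold, Done}; fixed.
Sat(EF ((AF alarm) | (req & alarm))) = {Halt, Ack, Send, Hold, Done}
|Sat(EF ((AF alarm) | (req & alarm)))| = |{Halt, Ack, Send, Hold, Done}| = 5.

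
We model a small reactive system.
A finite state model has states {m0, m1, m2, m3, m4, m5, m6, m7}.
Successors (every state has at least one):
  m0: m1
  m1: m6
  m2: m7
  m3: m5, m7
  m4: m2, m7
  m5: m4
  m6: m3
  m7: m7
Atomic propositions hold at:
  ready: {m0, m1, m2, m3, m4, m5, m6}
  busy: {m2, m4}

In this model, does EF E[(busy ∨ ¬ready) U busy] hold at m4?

Yes

Sat(¬ready) = {m7}
Sat(busy ∨ ¬ready) = {m2, m4, m7}
E[(busy ∨ ¬ready) U busy]: least fixpoint, start Z0 = Sat(busy) = {m2, m4}, add states in Sat(busy ∨ ¬ready) with some successor in Z. Already a fixed point.
Sat(E[(busy ∨ ¬ready) U busy]) = {m2, m4}
EF E[(busy ∨ ¬ready) U busy]: least fixpoint, start Z0 = {m2, m4}, add states with some successor in Z. Z1 = {m2, m4, m5}; Z2 = {m2, m3, m4, m5}; Z3 = {m2, m3, m4, m5, m6}; Z4 = {m1, m2, m3, m4, m5, m6}; Z5 = {m0, m1, m2, m3, m4, m5, m6}; fixed.
Sat(EF E[(busy ∨ ¬ready) U busy]) = {m0, m1, m2, m3, m4, m5, m6}
m4 ∈ Sat(EF E[(busy ∨ ¬ready) U busy]) = {m0, m1, m2, m3, m4, m5, m6}, so the formula holds at m4.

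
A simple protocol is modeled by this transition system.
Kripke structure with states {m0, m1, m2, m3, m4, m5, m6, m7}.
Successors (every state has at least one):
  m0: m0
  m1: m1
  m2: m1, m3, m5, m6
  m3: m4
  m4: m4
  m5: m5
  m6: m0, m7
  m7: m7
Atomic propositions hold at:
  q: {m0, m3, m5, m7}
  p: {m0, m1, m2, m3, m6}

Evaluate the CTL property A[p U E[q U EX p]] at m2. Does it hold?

Yes

Sat(EX p) = {s : some successor in {m0, m1, m2, m3, m6}} = {m0, m1, m2, m6}
E[q U EX p]: least fixpoint, start Z0 = Sat(EX p) = {m0, m1, m2, m6}, add states in Sat(q) with some successor in Z. Already a fixed point.
Sat(E[q U EX p]) = {m0, m1, m2, m6}
A[p U E[q U EX p]]: least fixpoint, start Z0 = Sat(E[q U EX p]) = {m0, m1, m2, m6}, add states in Sat(p) with every successor in Z. Already a fixed point.
Sat(A[p U E[q U EX p]]) = {m0, m1, m2, m6}
m2 ∈ Sat(A[p U E[q U EX p]]) = {m0, m1, m2, m6}, so the formula holds at m2.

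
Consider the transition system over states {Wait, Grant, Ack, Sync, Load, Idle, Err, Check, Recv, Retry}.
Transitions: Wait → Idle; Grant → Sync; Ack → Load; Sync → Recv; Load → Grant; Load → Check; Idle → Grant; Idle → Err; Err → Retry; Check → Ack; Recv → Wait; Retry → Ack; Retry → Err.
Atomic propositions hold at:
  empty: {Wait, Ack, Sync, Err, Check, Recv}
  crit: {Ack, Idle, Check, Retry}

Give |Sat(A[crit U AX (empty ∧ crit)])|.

1

Sat(empty ∧ crit) = {Ack, Check}
Sat(AX (empty ∧ crit)) = {s : every successor in {Ack, Check}} = {Check}
A[crit U AX (empty ∧ crit)]: least fixpoint, start Z0 = Sat(AX (empty ∧ crit)) = {Check}, add states in Sat(crit) with every successor in Z. Already a fixed point.
Sat(A[crit U AX (empty ∧ crit)]) = {Check}
|Sat(A[crit U AX (empty ∧ crit)])| = |{Check}| = 1.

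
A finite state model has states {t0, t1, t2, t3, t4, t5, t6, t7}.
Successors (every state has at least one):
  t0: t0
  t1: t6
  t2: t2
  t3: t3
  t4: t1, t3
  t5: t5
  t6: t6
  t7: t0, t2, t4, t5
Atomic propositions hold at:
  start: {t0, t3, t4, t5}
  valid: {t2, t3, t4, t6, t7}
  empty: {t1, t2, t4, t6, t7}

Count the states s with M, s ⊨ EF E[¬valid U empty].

5

Sat(¬valid) = {t0, t1, t5}
E[¬valid U empty]: least fixpoint, start Z0 = Sat(empty) = {t1, t2, t4, t6, t7}, add states in Sat(¬valid) with some successor in Z. Already a fixed point.
Sat(E[¬valid U empty]) = {t1, t2, t4, t6, t7}
EF E[¬valid U empty]: least fixpoint, start Z0 = {t1, t2, t4, t6, t7}, add states with some successor in Z. Already a fixed point.
Sat(EF E[¬valid U empty]) = {t1, t2, t4, t6, t7}
|Sat(EF E[¬valid U empty])| = |{t1, t2, t4, t6, t7}| = 5.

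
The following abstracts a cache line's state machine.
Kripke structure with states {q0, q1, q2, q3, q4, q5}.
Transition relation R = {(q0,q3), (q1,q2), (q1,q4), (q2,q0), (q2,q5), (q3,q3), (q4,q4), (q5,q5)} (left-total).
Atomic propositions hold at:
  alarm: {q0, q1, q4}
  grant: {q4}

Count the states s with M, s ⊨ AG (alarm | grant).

Sat(alarm | grant) = {q0, q1, q4}
AG (alarm | grant): greatest fixpoint, start Z0 = {q0, q1, q4}, keep only states in Sat with every successor in Z. Z1 = {q4}; fixed.
Sat(AG (alarm | grant)) = {q4}
|Sat(AG (alarm | grant))| = |{q4}| = 1.

1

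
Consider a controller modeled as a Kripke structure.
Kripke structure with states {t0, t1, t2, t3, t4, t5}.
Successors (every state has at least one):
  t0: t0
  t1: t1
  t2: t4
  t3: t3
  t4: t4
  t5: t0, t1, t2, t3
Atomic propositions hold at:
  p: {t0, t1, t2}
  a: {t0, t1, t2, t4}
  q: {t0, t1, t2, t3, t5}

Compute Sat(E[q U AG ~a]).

Sat(~a) = {t3, t5}
AG ~a: greatest fixpoint, start Z0 = {t3, t5}, keep only states in Sat with every successor in Z. Z1 = {t3}; fixed.
Sat(AG ~a) = {t3}
E[q U AG ~a]: least fixpoint, start Z0 = Sat(AG ~a) = {t3}, add states in Sat(q) with some successor in Z. Z1 = {t3, t5}; fixed.
Sat(E[q U AG ~a]) = {t3, t5}

{t3, t5}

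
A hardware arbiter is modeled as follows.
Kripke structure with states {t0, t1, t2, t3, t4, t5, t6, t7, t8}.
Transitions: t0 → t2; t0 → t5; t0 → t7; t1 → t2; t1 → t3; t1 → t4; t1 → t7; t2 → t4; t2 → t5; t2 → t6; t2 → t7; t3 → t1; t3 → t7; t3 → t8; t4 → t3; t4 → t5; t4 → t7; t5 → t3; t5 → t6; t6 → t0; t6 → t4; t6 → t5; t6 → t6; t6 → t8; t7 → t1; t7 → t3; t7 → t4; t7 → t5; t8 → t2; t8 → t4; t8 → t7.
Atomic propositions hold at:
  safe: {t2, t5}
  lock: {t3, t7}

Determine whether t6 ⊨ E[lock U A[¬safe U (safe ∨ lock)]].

No

Sat(¬safe) = {t0, t1, t3, t4, t6, t7, t8}
Sat(safe ∨ lock) = {t2, t3, t5, t7}
A[¬safe U (safe ∨ lock)]: least fixpoint, start Z0 = Sat((safe ∨ lock)) = {t2, t3, t5, t7}, add states in Sat(¬safe) with every successor in Z. Z1 = {t0, t2, t3, t4, t5, t7}; Z2 = {t0, t1, t2, t3, t4, t5, t7, t8}; fixed.
Sat(A[¬safe U (safe ∨ lock)]) = {t0, t1, t2, t3, t4, t5, t7, t8}
E[lock U A[¬safe U (safe ∨ lock)]]: least fixpoint, start Z0 = Sat(A[¬safe U (safe ∨ lock)]) = {t0, t1, t2, t3, t4, t5, t7, t8}, add states in Sat(lock) with some successor in Z. Already a fixed point.
Sat(E[lock U A[¬safe U (safe ∨ lock)]]) = {t0, t1, t2, t3, t4, t5, t7, t8}
t6 ∉ Sat(E[lock U A[¬safe U (safe ∨ lock)]]) = {t0, t1, t2, t3, t4, t5, t7, t8}, so the formula does not hold at t6.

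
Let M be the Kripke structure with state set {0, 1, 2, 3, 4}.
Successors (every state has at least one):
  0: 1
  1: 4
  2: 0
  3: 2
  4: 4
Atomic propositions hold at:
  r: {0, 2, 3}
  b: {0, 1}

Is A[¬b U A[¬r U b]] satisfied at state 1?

Sat(¬b) = {2, 3, 4}
Sat(¬r) = {1, 4}
A[¬r U b]: least fixpoint, start Z0 = Sat(b) = {0, 1}, add states in Sat(¬r) with every successor in Z. Already a fixed point.
Sat(A[¬r U b]) = {0, 1}
A[¬b U A[¬r U b]]: least fixpoint, start Z0 = Sat(A[¬r U b]) = {0, 1}, add states in Sat(¬b) with every successor in Z. Z1 = {0, 1, 2}; Z2 = {0, 1, 2, 3}; fixed.
Sat(A[¬b U A[¬r U b]]) = {0, 1, 2, 3}
1 ∈ Sat(A[¬b U A[¬r U b]]) = {0, 1, 2, 3}, so the formula holds at 1.

Yes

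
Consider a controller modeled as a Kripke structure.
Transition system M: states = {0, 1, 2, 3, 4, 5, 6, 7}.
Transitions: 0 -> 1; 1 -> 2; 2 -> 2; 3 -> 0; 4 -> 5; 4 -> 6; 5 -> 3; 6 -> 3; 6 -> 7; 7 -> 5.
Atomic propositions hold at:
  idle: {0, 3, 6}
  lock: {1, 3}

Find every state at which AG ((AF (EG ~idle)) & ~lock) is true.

Sat(~idle) = {1, 2, 4, 5, 7}
EG ~idle: greatest fixpoint, start Z0 = {1, 2, 4, 5, 7}, keep only states in Sat with some successor in Z. Z1 = {1, 2, 4, 7}; Z2 = {1, 2}; fixed.
Sat(EG ~idle) = {1, 2}
AF (EG ~idle): least fixpoint, start Z0 = {1, 2}, add states with every successor in Z. Z1 = {0, 1, 2}; Z2 = {0, 1, 2, 3}; Z3 = {0, 1, 2, 3, 5}; Z4 = {0, 1, 2, 3, 5, 7}; Z5 = {0, 1, 2, 3, 5, 6, 7}; Z6 = {0, 1, 2, 3, 4, 5, 6, 7}; fixed.
Sat(AF (EG ~idle)) = {0, 1, 2, 3, 4, 5, 6, 7}
Sat(~lock) = {0, 2, 4, 5, 6, 7}
Sat((AF (EG ~idle)) & ~lock) = {0, 2, 4, 5, 6, 7}
AG ((AF (EG ~idle)) & ~lock): greatest fixpoint, start Z0 = {0, 2, 4, 5, 6, 7}, keep only states in Sat with every successor in Z. Z1 = {2, 4, 7}; Z2 = {2}; fixed.
Sat(AG ((AF (EG ~idle)) & ~lock)) = {2}

{2}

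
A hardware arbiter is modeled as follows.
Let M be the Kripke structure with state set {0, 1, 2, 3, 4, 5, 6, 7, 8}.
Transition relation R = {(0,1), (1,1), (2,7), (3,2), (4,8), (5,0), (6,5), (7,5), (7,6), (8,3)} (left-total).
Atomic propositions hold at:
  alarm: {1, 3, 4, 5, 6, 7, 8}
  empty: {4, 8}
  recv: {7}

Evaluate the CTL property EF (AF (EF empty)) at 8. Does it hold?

EF empty: least fixpoint, start Z0 = {4, 8}, add states with some successor in Z. Already a fixed point.
Sat(EF empty) = {4, 8}
AF (EF empty): least fixpoint, start Z0 = {4, 8}, add states with every successor in Z. Already a fixed point.
Sat(AF (EF empty)) = {4, 8}
EF (AF (EF empty)): least fixpoint, start Z0 = {4, 8}, add states with some successor in Z. Already a fixed point.
Sat(EF (AF (EF empty))) = {4, 8}
8 ∈ Sat(EF (AF (EF empty))) = {4, 8}, so the formula holds at 8.

Yes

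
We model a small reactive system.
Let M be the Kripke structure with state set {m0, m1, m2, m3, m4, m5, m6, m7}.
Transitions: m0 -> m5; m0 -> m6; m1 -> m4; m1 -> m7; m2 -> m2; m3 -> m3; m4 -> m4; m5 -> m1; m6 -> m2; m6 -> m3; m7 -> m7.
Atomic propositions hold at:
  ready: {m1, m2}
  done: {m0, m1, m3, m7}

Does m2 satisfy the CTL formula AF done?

No

AF done: least fixpoint, start Z0 = {m0, m1, m3, m7}, add states with every successor in Z. Z1 = {m0, m1, m3, m5, m7}; fixed.
Sat(AF done) = {m0, m1, m3, m5, m7}
m2 ∉ Sat(AF done) = {m0, m1, m3, m5, m7}, so the formula does not hold at m2.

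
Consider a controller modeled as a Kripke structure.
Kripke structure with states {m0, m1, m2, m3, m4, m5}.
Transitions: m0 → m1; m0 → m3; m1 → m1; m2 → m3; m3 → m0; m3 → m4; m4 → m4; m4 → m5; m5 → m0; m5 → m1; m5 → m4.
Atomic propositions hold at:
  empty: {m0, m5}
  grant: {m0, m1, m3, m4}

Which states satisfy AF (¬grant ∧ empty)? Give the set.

Sat(¬grant) = {m2, m5}
Sat(¬grant ∧ empty) = {m5}
AF (¬grant ∧ empty): least fixpoint, start Z0 = {m5}, add states with every successor in Z. Already a fixed point.
Sat(AF (¬grant ∧ empty)) = {m5}

{m5}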